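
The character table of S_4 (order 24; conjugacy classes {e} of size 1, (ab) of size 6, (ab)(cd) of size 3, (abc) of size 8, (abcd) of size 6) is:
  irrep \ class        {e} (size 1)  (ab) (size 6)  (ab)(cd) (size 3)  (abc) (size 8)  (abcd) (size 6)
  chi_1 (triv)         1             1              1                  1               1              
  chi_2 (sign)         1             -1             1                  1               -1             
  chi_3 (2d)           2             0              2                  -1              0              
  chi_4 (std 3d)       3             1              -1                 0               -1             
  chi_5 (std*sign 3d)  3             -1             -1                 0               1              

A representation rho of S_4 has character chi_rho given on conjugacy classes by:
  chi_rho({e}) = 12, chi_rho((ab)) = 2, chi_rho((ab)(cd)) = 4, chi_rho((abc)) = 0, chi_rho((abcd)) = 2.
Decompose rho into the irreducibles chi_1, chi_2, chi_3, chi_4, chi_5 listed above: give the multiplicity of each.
Multiplicities: chi_1: 2, chi_2: 0, chi_3: 2, chi_4: 1, chi_5: 1.

Working: Use <chi_rho, chi> = (1/|G|) sum_C |C| * chi_rho(C) * conj(chi(C)) with |G| = 24 for each irreducible chi in the table:
  <chi_rho, chi_1> = (1/24)[1*(12)*conj(1) + 6*(2)*conj(1) + 3*(4)*conj(1) + 8*(0)*conj(1) + 6*(2)*conj(1)]
      = (1/24)[(12) + (12) + (12) + (0) + (12)] = 48/24 = 2
  <chi_rho, chi_2> = (1/24)[1*(12)*conj(1) + 6*(2)*conj(-1) + 3*(4)*conj(1) + 8*(0)*conj(1) + 6*(2)*conj(-1)]
      = (1/24)[(12) + (-12) + (12) + (0) + (-12)] = 0/24 = 0
  <chi_rho, chi_3> = (1/24)[1*(12)*conj(2) + 6*(2)*conj(0) + 3*(4)*conj(2) + 8*(0)*conj(-1) + 6*(2)*conj(0)]
      = (1/24)[(24) + (0) + (24) + (0) + (0)] = 48/24 = 2
  <chi_rho, chi_4> = (1/24)[1*(12)*conj(3) + 6*(2)*conj(1) + 3*(4)*conj(-1) + 8*(0)*conj(0) + 6*(2)*conj(-1)]
      = (1/24)[(36) + (12) + (-12) + (0) + (-12)] = 24/24 = 1
  <chi_rho, chi_5> = (1/24)[1*(12)*conj(3) + 6*(2)*conj(-1) + 3*(4)*conj(-1) + 8*(0)*conj(0) + 6*(2)*conj(1)]
      = (1/24)[(36) + (-12) + (-12) + (0) + (12)] = 24/24 = 1
Dimension check: dim(rho) = sum (mult * dim) = 2*1 + 0*1 + 2*2 + 1*3 + 1*3 = 12 = chi_rho(e) = 12.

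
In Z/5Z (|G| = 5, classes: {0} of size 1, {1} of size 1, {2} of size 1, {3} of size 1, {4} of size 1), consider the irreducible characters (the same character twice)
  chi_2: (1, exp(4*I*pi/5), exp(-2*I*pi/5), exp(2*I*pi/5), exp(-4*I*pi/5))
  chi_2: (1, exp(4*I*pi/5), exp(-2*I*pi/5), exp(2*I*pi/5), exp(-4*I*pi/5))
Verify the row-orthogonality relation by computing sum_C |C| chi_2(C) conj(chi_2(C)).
Sum = 5 = |G| = 5; so <chi_2, chi_2> = 1 (norm-1 confirms irreducibility).

Details: Compute term by term over conjugacy classes (|C| * chi_2(C) * conj(chi_2(C))):
  1*(1)*conj(1) + 1*(exp(4*I*pi/5))*conj(exp(4*I*pi/5)) + 1*(exp(-2*I*pi/5))*conj(exp(-2*I*pi/5)) + 1*(exp(2*I*pi/5))*conj(exp(2*I*pi/5)) + 1*(exp(-4*I*pi/5))*conj(exp(-4*I*pi/5))
  = (1) + (1) + (1) + (1) + (1)
  = 5.
(Exp terms are combined using exp(i*s)*conj(exp(i*t)) = exp(i*(s-t)), and sums of them are collapsed using the identity that for every m > 1 the m distinct m-th roots of unity sum to 0, e.g. 1 + exp(2*I*pi/3) + exp(-2*I*pi/3) = 0.)
Dividing by |G| = 5 gives 5/5 = 1, matching the row-orthogonality relation <chi_2, chi_2> = [chi_2 = chi_2].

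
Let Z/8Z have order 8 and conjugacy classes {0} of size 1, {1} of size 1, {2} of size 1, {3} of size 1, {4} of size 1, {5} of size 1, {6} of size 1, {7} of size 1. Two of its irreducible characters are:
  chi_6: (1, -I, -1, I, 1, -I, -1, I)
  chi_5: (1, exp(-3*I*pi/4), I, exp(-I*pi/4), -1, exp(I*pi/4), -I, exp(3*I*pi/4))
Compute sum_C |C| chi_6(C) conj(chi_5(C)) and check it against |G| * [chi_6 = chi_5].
Sum = 0; so <chi_6, chi_5> = 0 (distinct irreducibles are orthogonal).

Explanation: Compute term by term over conjugacy classes (|C| * chi_6(C) * conj(chi_5(C))):
  1*(1)*conj(1) + 1*(-I)*conj(exp(-3*I*pi/4)) + 1*(-1)*conj(I) + 1*(I)*conj(exp(-I*pi/4)) + 1*(1)*conj(-1) + 1*(-I)*conj(exp(I*pi/4)) + 1*(-1)*conj(-I) + 1*(I)*conj(exp(3*I*pi/4))
  = (1) + (-exp(-3*I*pi/4)) + (I) + (exp(3*I*pi/4)) + (-1) + (-exp(I*pi/4)) + (-I) + (exp(-I*pi/4))
  = 0.
(Exp terms are combined using exp(i*s)*conj(exp(i*t)) = exp(i*(s-t)), and sums of them are collapsed using the identity that for every m > 1 the m distinct m-th roots of unity sum to 0, e.g. 1 + exp(2*I*pi/3) + exp(-2*I*pi/3) = 0.)
Dividing by |G| = 8 gives 0/8 = 0, matching the row-orthogonality relation <chi_6, chi_5> = [chi_6 = chi_5].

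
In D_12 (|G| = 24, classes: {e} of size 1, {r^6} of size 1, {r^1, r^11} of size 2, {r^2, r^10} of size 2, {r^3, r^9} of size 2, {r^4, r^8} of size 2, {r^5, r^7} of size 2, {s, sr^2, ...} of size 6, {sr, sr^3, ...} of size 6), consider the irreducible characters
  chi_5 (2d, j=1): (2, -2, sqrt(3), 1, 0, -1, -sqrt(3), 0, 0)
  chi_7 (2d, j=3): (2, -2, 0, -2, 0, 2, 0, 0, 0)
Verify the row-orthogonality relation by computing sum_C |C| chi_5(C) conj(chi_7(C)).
Sum = 0; so <chi_5, chi_7> = 0 (distinct irreducibles are orthogonal).

Derivation: Compute term by term over conjugacy classes (|C| * chi_5(C) * conj(chi_7(C))):
  1*(2)*conj(2) + 1*(-2)*conj(-2) + 2*(sqrt(3))*conj(0) + 2*(1)*conj(-2) + 2*(0)*conj(0) + 2*(-1)*conj(2) + 2*(-sqrt(3))*conj(0) + 6*(0)*conj(0) + 6*(0)*conj(0)
  = (4) + (4) + (0) + (-4) + (0) + (-4) + (0) + (0) + (0)
  = 0.
Dividing by |G| = 24 gives 0/24 = 0, matching the row-orthogonality relation <chi_5, chi_7> = [chi_5 = chi_7].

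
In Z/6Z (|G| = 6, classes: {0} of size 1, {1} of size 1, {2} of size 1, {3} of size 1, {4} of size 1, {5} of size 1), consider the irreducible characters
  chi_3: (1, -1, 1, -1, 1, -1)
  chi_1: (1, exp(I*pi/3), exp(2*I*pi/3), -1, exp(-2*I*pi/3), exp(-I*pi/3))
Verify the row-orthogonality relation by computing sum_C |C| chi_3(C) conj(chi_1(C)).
Sum = 0; so <chi_3, chi_1> = 0 (distinct irreducibles are orthogonal).

Justification: Compute term by term over conjugacy classes (|C| * chi_3(C) * conj(chi_1(C))):
  1*(1)*conj(1) + 1*(-1)*conj(exp(I*pi/3)) + 1*(1)*conj(exp(2*I*pi/3)) + 1*(-1)*conj(-1) + 1*(1)*conj(exp(-2*I*pi/3)) + 1*(-1)*conj(exp(-I*pi/3))
  = (1) + (-exp(-I*pi/3)) + (exp(-2*I*pi/3)) + (1) + (exp(2*I*pi/3)) + (-exp(I*pi/3))
  = 0.
(Exp terms are combined using exp(i*s)*conj(exp(i*t)) = exp(i*(s-t)), and sums of them are collapsed using the identity that for every m > 1 the m distinct m-th roots of unity sum to 0, e.g. 1 + exp(2*I*pi/3) + exp(-2*I*pi/3) = 0.)
Dividing by |G| = 6 gives 0/6 = 0, matching the row-orthogonality relation <chi_3, chi_1> = [chi_3 = chi_1].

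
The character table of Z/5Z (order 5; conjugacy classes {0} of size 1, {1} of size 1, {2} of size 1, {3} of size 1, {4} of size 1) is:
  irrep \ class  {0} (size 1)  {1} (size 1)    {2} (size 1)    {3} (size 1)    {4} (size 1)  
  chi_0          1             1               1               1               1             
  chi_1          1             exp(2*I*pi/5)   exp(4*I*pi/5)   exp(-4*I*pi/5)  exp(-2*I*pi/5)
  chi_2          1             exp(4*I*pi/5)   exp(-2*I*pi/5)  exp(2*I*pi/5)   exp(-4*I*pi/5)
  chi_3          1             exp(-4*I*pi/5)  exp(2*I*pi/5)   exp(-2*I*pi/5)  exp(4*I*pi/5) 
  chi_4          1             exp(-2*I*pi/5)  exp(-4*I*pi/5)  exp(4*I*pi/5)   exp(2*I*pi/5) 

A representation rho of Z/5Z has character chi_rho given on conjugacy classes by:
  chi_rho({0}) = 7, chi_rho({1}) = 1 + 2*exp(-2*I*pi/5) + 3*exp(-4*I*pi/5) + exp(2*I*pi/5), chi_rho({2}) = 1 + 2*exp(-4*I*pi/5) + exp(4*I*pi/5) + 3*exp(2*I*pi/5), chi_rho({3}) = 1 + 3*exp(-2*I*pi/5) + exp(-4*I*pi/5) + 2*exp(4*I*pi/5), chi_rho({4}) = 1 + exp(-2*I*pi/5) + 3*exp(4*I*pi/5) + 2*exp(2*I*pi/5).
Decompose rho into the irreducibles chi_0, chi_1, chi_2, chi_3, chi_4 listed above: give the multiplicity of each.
Multiplicities: chi_0: 1, chi_1: 1, chi_2: 0, chi_3: 3, chi_4: 2.

Proof sketch: Use <chi_rho, chi> = (1/|G|) sum_C |C| * chi_rho(C) * conj(chi(C)) with |G| = 5 for each irreducible chi in the table:
  <chi_rho, chi_0> = (1/5)[1*(7)*conj(1) + 1*(1 + 2*exp(-2*I*pi/5) + 3*exp(-4*I*pi/5) + exp(2*I*pi/5))*conj(1) + 1*(1 + 2*exp(-4*I*pi/5) + exp(4*I*pi/5) + 3*exp(2*I*pi/5))*conj(1) + 1*(1 + 3*exp(-2*I*pi/5) + exp(-4*I*pi/5) + 2*exp(4*I*pi/5))*conj(1) + 1*(1 + exp(-2*I*pi/5) + 3*exp(4*I*pi/5) + 2*exp(2*I*pi/5))*conj(1)]
      = (1/5)[(7) + (1 + 2*exp(-2*I*pi/5) + 3*exp(-4*I*pi/5) + exp(2*I*pi/5)) + (1 + 2*exp(-4*I*pi/5) + exp(4*I*pi/5) + 3*exp(2*I*pi/5)) + (1 + 3*exp(-2*I*pi/5) + exp(-4*I*pi/5) + 2*exp(4*I*pi/5)) + (1 + exp(-2*I*pi/5) + 3*exp(4*I*pi/5) + 2*exp(2*I*pi/5))] = 5/5 = 1
  <chi_rho, chi_1> = (1/5)[1*(7)*conj(1) + 1*(1 + 2*exp(-2*I*pi/5) + 3*exp(-4*I*pi/5) + exp(2*I*pi/5))*conj(exp(2*I*pi/5)) + 1*(1 + 2*exp(-4*I*pi/5) + exp(4*I*pi/5) + 3*exp(2*I*pi/5))*conj(exp(4*I*pi/5)) + 1*(1 + 3*exp(-2*I*pi/5) + exp(-4*I*pi/5) + 2*exp(4*I*pi/5))*conj(exp(-4*I*pi/5)) + 1*(1 + exp(-2*I*pi/5) + 3*exp(4*I*pi/5) + 2*exp(2*I*pi/5))*conj(exp(-2*I*pi/5))]
      = (1/5)[(7) + (1 + 2*exp(-4*I*pi/5) + exp(-2*I*pi/5) + 3*exp(4*I*pi/5)) + (1 + 3*exp(-2*I*pi/5) + exp(-4*I*pi/5) + 2*exp(2*I*pi/5)) + (1 + 2*exp(-2*I*pi/5) + exp(4*I*pi/5) + 3*exp(2*I*pi/5)) + (1 + 3*exp(-4*I*pi/5) + exp(2*I*pi/5) + 2*exp(4*I*pi/5))] = 5/5 = 1
  <chi_rho, chi_2> = (1/5)[1*(7)*conj(1) + 1*(1 + 2*exp(-2*I*pi/5) + 3*exp(-4*I*pi/5) + exp(2*I*pi/5))*conj(exp(4*I*pi/5)) + 1*(1 + 2*exp(-4*I*pi/5) + exp(4*I*pi/5) + 3*exp(2*I*pi/5))*conj(exp(-2*I*pi/5)) + 1*(1 + 3*exp(-2*I*pi/5) + exp(-4*I*pi/5) + 2*exp(4*I*pi/5))*conj(exp(2*I*pi/5)) + 1*(1 + exp(-2*I*pi/5) + 3*exp(4*I*pi/5) + 2*exp(2*I*pi/5))*conj(exp(-4*I*pi/5))]
      = (1/5)[(7) + (exp(-2*I*pi/5) + exp(-4*I*pi/5) + 2*exp(4*I*pi/5) + 3*exp(2*I*pi/5)) + (2*exp(-2*I*pi/5) + exp(-4*I*pi/5) + exp(2*I*pi/5) + 3*exp(4*I*pi/5)) + (3*exp(-4*I*pi/5) + exp(-2*I*pi/5) + exp(4*I*pi/5) + 2*exp(2*I*pi/5)) + (3*exp(-2*I*pi/5) + 2*exp(-4*I*pi/5) + exp(4*I*pi/5) + exp(2*I*pi/5))] = 0/5 = 0
  <chi_rho, chi_3> = (1/5)[1*(7)*conj(1) + 1*(1 + 2*exp(-2*I*pi/5) + 3*exp(-4*I*pi/5) + exp(2*I*pi/5))*conj(exp(-4*I*pi/5)) + 1*(1 + 2*exp(-4*I*pi/5) + exp(4*I*pi/5) + 3*exp(2*I*pi/5))*conj(exp(2*I*pi/5)) + 1*(1 + 3*exp(-2*I*pi/5) + exp(-4*I*pi/5) + 2*exp(4*I*pi/5))*conj(exp(-2*I*pi/5)) + 1*(1 + exp(-2*I*pi/5) + 3*exp(4*I*pi/5) + 2*exp(2*I*pi/5))*conj(exp(4*I*pi/5))]
      = (1/5)[(7) + (3 + exp(-4*I*pi/5) + exp(4*I*pi/5) + 2*exp(2*I*pi/5)) + (3 + exp(-2*I*pi/5) + exp(2*I*pi/5) + 2*exp(4*I*pi/5)) + (3 + 2*exp(-4*I*pi/5) + exp(-2*I*pi/5) + exp(2*I*pi/5)) + (3 + 2*exp(-2*I*pi/5) + exp(-4*I*pi/5) + exp(4*I*pi/5))] = 15/5 = 3
  <chi_rho, chi_4> = (1/5)[1*(7)*conj(1) + 1*(1 + 2*exp(-2*I*pi/5) + 3*exp(-4*I*pi/5) + exp(2*I*pi/5))*conj(exp(-2*I*pi/5)) + 1*(1 + 2*exp(-4*I*pi/5) + exp(4*I*pi/5) + 3*exp(2*I*pi/5))*conj(exp(-4*I*pi/5)) + 1*(1 + 3*exp(-2*I*pi/5) + exp(-4*I*pi/5) + 2*exp(4*I*pi/5))*conj(exp(4*I*pi/5)) + 1*(1 + exp(-2*I*pi/5) + 3*exp(4*I*pi/5) + 2*exp(2*I*pi/5))*conj(exp(2*I*pi/5))]
      = (1/5)[(7) + (2 + 3*exp(-2*I*pi/5) + exp(4*I*pi/5) + exp(2*I*pi/5)) + (2 + 3*exp(-4*I*pi/5) + exp(-2*I*pi/5) + exp(4*I*pi/5)) + (2 + exp(-4*I*pi/5) + exp(2*I*pi/5) + 3*exp(4*I*pi/5)) + (2 + exp(-2*I*pi/5) + exp(-4*I*pi/5) + 3*exp(2*I*pi/5))] = 10/5 = 2
(Exp terms are combined using exp(i*s)*conj(exp(i*t)) = exp(i*(s-t)), and sums of them are collapsed using the identity that for every m > 1 the m distinct m-th roots of unity sum to 0, e.g. 1 + exp(2*I*pi/3) + exp(-2*I*pi/3) = 0.)
Dimension check: dim(rho) = sum (mult * dim) = 1*1 + 1*1 + 0*1 + 3*1 + 2*1 = 7 = chi_rho(e) = 7.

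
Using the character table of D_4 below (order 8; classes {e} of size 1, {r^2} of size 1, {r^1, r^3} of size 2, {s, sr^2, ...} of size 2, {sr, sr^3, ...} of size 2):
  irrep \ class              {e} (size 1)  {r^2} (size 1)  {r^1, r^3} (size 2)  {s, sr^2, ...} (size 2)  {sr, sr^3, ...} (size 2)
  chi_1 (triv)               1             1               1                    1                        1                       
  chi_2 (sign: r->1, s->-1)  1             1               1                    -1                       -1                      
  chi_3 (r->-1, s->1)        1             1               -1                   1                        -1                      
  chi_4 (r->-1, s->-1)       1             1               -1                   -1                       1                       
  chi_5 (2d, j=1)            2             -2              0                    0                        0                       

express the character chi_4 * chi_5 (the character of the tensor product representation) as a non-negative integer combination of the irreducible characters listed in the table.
chi_4 tensor chi_5 = chi_5 (all other irreducibles have multiplicity 0).

Proof sketch: The character of a tensor product is the pointwise product (chi_4 * chi_5)(C) = chi_4(C) * chi_5(C):
  {e}: (1)*(2), {r^2}: (1)*(-2), {r^1, r^3}: (-1)*(0), {s, sr^2, ...}: (-1)*(0), {sr, sr^3, ...}: (1)*(0)
so (chi_4 * chi_5) takes values
  {e} -> 2, {r^2} -> -2, {r^1, r^3} -> 0, {s, sr^2, ...} -> 0, {sr, sr^3, ...} -> 0.
Now take the inner product of this character with each irreducible chi from the table, <chi_4*chi_5, chi> = (1/8) sum_C |C| (chi_4*chi_5)(C) conj(chi(C)):
  <chi_4*chi_5, chi_1> = (1/8)[1*(2)*conj(1) + 1*(-2)*conj(1) + 2*(0)*conj(1) + 2*(0)*conj(1) + 2*(0)*conj(1)]
      = (1/8)[(2) + (-2) + (0) + (0) + (0)] = 0/8 = 0
  <chi_4*chi_5, chi_2> = (1/8)[1*(2)*conj(1) + 1*(-2)*conj(1) + 2*(0)*conj(1) + 2*(0)*conj(-1) + 2*(0)*conj(-1)]
      = (1/8)[(2) + (-2) + (0) + (0) + (0)] = 0/8 = 0
  <chi_4*chi_5, chi_3> = (1/8)[1*(2)*conj(1) + 1*(-2)*conj(1) + 2*(0)*conj(-1) + 2*(0)*conj(1) + 2*(0)*conj(-1)]
      = (1/8)[(2) + (-2) + (0) + (0) + (0)] = 0/8 = 0
  <chi_4*chi_5, chi_4> = (1/8)[1*(2)*conj(1) + 1*(-2)*conj(1) + 2*(0)*conj(-1) + 2*(0)*conj(-1) + 2*(0)*conj(1)]
      = (1/8)[(2) + (-2) + (0) + (0) + (0)] = 0/8 = 0
  <chi_4*chi_5, chi_5> = (1/8)[1*(2)*conj(2) + 1*(-2)*conj(-2) + 2*(0)*conj(0) + 2*(0)*conj(0) + 2*(0)*conj(0)]
      = (1/8)[(4) + (4) + (0) + (0) + (0)] = 8/8 = 1
Hence the multiplicities are chi_5: 1. Dimension check: dim(chi_4)*dim(chi_5) = 1*2 = 2 and sum (mult * dim) = 1*2 = 2.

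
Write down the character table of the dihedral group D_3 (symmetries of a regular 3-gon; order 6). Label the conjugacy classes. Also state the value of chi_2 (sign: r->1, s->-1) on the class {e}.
Conjugacy classes: {e} of size 1, {r^1, r^2} of size 2, {s, sr, ..., sr^2} of size 3.
Character table:
  irrep \ class              {e} (size 1)  {r^1, r^2} (size 2)  {s, sr, ..., sr^2} (size 3)
  chi_1 (triv)               1             1                    1                          
  chi_2 (sign: r->1, s->-1)  1             1                    -1                         
  chi_3 (2d, j=1)            2             -1                   0                          

Spot check: chi_2 (sign: r->1, s->-1) on {e} = 1.

Justification: D_3 has order 2*3 = 6 with 3 conjugacy classes, hence 3 irreducibles. Sum of squared dims 1 + 1 + 4 = 6 = |G|. Linear characters come from the abelianisation; the 2-dimensional irreps have character r^k -> 2*cos(2*pi*j*k/3), reflections -> 0.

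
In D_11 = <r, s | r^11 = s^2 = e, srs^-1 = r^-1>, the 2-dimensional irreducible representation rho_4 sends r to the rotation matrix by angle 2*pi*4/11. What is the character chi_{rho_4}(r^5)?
chi_{rho_4}(r^5) = 2*cos(2*pi*4*5/11) = 2*cos(4*pi/11)

Argument: rho_4(r^5) is rotation by angle 2*pi*4*5/11, whose trace is 2*cos(2*pi*4*5/11) = 2*cos(4*pi/11).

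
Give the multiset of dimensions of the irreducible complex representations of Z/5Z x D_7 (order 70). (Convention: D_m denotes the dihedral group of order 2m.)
Dimensions: 1, 1, 1, 1, 1, 1, 1, 1, 1, 1, 2, 2, 2, 2, 2, 2, 2, 2, 2, 2, 2, 2, 2, 2, 2

Derivation: There are 25 irreducibles (= number of conjugacy classes). Their dimensions d_i satisfy sum d_i^2 = |G| = 70: 1 + 1 + 1 + 1 + 1 + 1 + 1 + 1 + 1 + 1 + 4 + 4 + 4 + 4 + 4 + 4 + 4 + 4 + 4 + 4 + 4 + 4 + 4 + 4 + 4 = 70. (For the product with Z/5Z: each of the 5 1-dim characters of Z/5Z tensors with each irrep of D_7, giving 5 copies of each D_7-dimension.)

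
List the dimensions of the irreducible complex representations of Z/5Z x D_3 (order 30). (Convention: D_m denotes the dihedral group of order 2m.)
Dimensions: 1, 1, 1, 1, 1, 1, 1, 1, 1, 1, 2, 2, 2, 2, 2

Reasoning: There are 15 irreducibles (= number of conjugacy classes). Their dimensions d_i satisfy sum d_i^2 = |G| = 30: 1 + 1 + 1 + 1 + 1 + 1 + 1 + 1 + 1 + 1 + 4 + 4 + 4 + 4 + 4 = 30. (For the product with Z/5Z: each of the 5 1-dim characters of Z/5Z tensors with each irrep of D_3, giving 5 copies of each D_3-dimension.)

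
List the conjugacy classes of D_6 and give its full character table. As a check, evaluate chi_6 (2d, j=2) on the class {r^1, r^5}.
Conjugacy classes: {e} of size 1, {r^3} of size 1, {r^1, r^5} of size 2, {r^2, r^4} of size 2, {s, sr^2, ...} of size 3, {sr, sr^3, ...} of size 3.
Character table:
  irrep \ class              {e} (size 1)  {r^3} (size 1)  {r^1, r^5} (size 2)  {r^2, r^4} (size 2)  {s, sr^2, ...} (size 3)  {sr, sr^3, ...} (size 3)
  chi_1 (triv)               1             1               1                    1                    1                        1                       
  chi_2 (sign: r->1, s->-1)  1             1               1                    1                    -1                       -1                      
  chi_3 (r->-1, s->1)        1             -1              -1                   1                    1                        -1                      
  chi_4 (r->-1, s->-1)       1             -1              -1                   1                    -1                       1                       
  chi_5 (2d, j=1)            2             -2              1                    -1                   0                        0                       
  chi_6 (2d, j=2)            2             2               -1                   -1                   0                        0                       

Spot check: chi_6 (2d, j=2) on {r^1, r^5} = -1.

D_6 has order 2*6 = 12 with 6 conjugacy classes, hence 6 irreducibles. Sum of squared dims 1 + 1 + 1 + 1 + 4 + 4 = 12 = |G|. Linear characters come from the abelianisation; the 2-dimensional irreps have character r^k -> 2*cos(2*pi*j*k/6), reflections -> 0.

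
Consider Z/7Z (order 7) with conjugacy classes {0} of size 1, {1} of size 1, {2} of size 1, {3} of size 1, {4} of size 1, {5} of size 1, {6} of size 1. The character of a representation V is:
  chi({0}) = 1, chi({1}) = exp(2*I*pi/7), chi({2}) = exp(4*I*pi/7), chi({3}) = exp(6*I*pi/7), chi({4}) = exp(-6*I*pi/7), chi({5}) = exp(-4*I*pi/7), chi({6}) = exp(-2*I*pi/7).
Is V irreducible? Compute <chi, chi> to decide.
Irreducible: <chi, chi> = 1.

Working: <chi, chi> = (1/|G|) sum_C |C| * |chi(C)|^2 = (1/7)[1*|1|^2 + 1*|exp(2*I*pi/7)|^2 + 1*|exp(4*I*pi/7)|^2 + 1*|exp(6*I*pi/7)|^2 + 1*|exp(-6*I*pi/7)|^2 + 1*|exp(-4*I*pi/7)|^2 + 1*|exp(-2*I*pi/7)|^2]
  = (1/7)[(1) + (1) + (1) + (1) + (1) + (1) + (1)] = 7/7 = 1.
(Exp terms are combined using exp(i*s)*conj(exp(i*t)) = exp(i*(s-t)), and sums of them are collapsed using the identity that for every m > 1 the m distinct m-th roots of unity sum to 0, e.g. 1 + exp(2*I*pi/3) + exp(-2*I*pi/3) = 0.)
A character is irreducible iff <chi, chi> = 1, so this representation is irreducible.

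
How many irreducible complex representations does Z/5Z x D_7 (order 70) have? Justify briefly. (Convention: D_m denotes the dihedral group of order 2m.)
25

Details: The number of irreducible complex representations of a finite group equals its number of conjugacy classes. For a direct product, #classes(G x H) = #classes(G) * #classes(H). Z/5Z has 5 classes (abelian), D_7 has 5 classes, so 5 * 5 = 25, so Z/5Z x D_7 (order 70) has exactly 25 irreducible complex representations.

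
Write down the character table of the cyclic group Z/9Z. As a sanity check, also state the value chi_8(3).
Character table of Z/9Z (irreps indexed chi_0,...,chi_8 with chi_k(m) = zeta_9^(k*m), zeta_9 = exp(2*pi*i/9)):
  irrep \ class  {0} (size 1)  {1} (size 1)    {2} (size 1)    {3} (size 1)    {4} (size 1)    {5} (size 1)    {6} (size 1)    {7} (size 1)    {8} (size 1)  
  chi_0          1             1               1               1               1               1               1               1               1             
  chi_1          1             exp(2*I*pi/9)   exp(4*I*pi/9)   exp(2*I*pi/3)   exp(8*I*pi/9)   exp(-8*I*pi/9)  exp(-2*I*pi/3)  exp(-4*I*pi/9)  exp(-2*I*pi/9)
  chi_2          1             exp(4*I*pi/9)   exp(8*I*pi/9)   exp(-2*I*pi/3)  exp(-2*I*pi/9)  exp(2*I*pi/9)   exp(2*I*pi/3)   exp(-8*I*pi/9)  exp(-4*I*pi/9)
  chi_3          1             exp(2*I*pi/3)   exp(-2*I*pi/3)  1               exp(2*I*pi/3)   exp(-2*I*pi/3)  1               exp(2*I*pi/3)   exp(-2*I*pi/3)
  chi_4          1             exp(8*I*pi/9)   exp(-2*I*pi/9)  exp(2*I*pi/3)   exp(-4*I*pi/9)  exp(4*I*pi/9)   exp(-2*I*pi/3)  exp(2*I*pi/9)   exp(-8*I*pi/9)
  chi_5          1             exp(-8*I*pi/9)  exp(2*I*pi/9)   exp(-2*I*pi/3)  exp(4*I*pi/9)   exp(-4*I*pi/9)  exp(2*I*pi/3)   exp(-2*I*pi/9)  exp(8*I*pi/9) 
  chi_6          1             exp(-2*I*pi/3)  exp(2*I*pi/3)   1               exp(-2*I*pi/3)  exp(2*I*pi/3)   1               exp(-2*I*pi/3)  exp(2*I*pi/3) 
  chi_7          1             exp(-4*I*pi/9)  exp(-8*I*pi/9)  exp(2*I*pi/3)   exp(2*I*pi/9)   exp(-2*I*pi/9)  exp(-2*I*pi/3)  exp(8*I*pi/9)   exp(4*I*pi/9) 
  chi_8          1             exp(-2*I*pi/9)  exp(-4*I*pi/9)  exp(-2*I*pi/3)  exp(-8*I*pi/9)  exp(8*I*pi/9)   exp(2*I*pi/3)   exp(4*I*pi/9)   exp(2*I*pi/9) 

Spot check: chi_8(3) = zeta_9^(8*3) = zeta_9^24 = exp(-2*I*pi/3).

Details: Z/9Z is abelian, so all 9 irreducible complex representations are 1-dimensional. They are given by chi_k(m) = zeta_9^(k*m) for k = 0,...,8. Row orthogonality: sum_m chi_k(m) conj(chi_l(m)) = 9 * [k = l].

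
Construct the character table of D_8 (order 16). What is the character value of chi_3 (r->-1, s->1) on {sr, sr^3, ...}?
Conjugacy classes: {e} of size 1, {r^4} of size 1, {r^1, r^7} of size 2, {r^2, r^6} of size 2, {r^3, r^5} of size 2, {s, sr^2, ...} of size 4, {sr, sr^3, ...} of size 4.
Character table:
  irrep \ class              {e} (size 1)  {r^4} (size 1)  {r^1, r^7} (size 2)  {r^2, r^6} (size 2)  {r^3, r^5} (size 2)  {s, sr^2, ...} (size 4)  {sr, sr^3, ...} (size 4)
  chi_1 (triv)               1             1               1                    1                    1                    1                        1                       
  chi_2 (sign: r->1, s->-1)  1             1               1                    1                    1                    -1                       -1                      
  chi_3 (r->-1, s->1)        1             1               -1                   1                    -1                   1                        -1                      
  chi_4 (r->-1, s->-1)       1             1               -1                   1                    -1                   -1                       1                       
  chi_5 (2d, j=1)            2             -2              sqrt(2)              0                    -sqrt(2)             0                        0                       
  chi_6 (2d, j=2)            2             2               0                    -2                   0                    0                        0                       
  chi_7 (2d, j=3)            2             -2              -sqrt(2)             0                    sqrt(2)              0                        0                       

Spot check: chi_3 (r->-1, s->1) on {sr, sr^3, ...} = -1.

Justification: D_8 has order 2*8 = 16 with 7 conjugacy classes, hence 7 irreducibles. Sum of squared dims 1 + 1 + 1 + 1 + 4 + 4 + 4 = 16 = |G|. Linear characters come from the abelianisation; the 2-dimensional irreps have character r^k -> 2*cos(2*pi*j*k/8), reflections -> 0.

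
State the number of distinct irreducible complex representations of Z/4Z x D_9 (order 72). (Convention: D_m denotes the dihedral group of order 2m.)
24

The number of irreducible complex representations of a finite group equals its number of conjugacy classes. For a direct product, #classes(G x H) = #classes(G) * #classes(H). Z/4Z has 4 classes (abelian), D_9 has 6 classes, so 4 * 6 = 24, so Z/4Z x D_9 (order 72) has exactly 24 irreducible complex representations.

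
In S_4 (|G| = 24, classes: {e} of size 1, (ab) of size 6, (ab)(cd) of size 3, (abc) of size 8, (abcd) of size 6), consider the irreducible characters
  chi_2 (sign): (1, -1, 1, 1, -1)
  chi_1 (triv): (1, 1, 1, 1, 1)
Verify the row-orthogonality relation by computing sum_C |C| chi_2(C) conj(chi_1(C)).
Sum = 0; so <chi_2, chi_1> = 0 (distinct irreducibles are orthogonal).

Justification: Compute term by term over conjugacy classes (|C| * chi_2(C) * conj(chi_1(C))):
  1*(1)*conj(1) + 6*(-1)*conj(1) + 3*(1)*conj(1) + 8*(1)*conj(1) + 6*(-1)*conj(1)
  = (1) + (-6) + (3) + (8) + (-6)
  = 0.
Dividing by |G| = 24 gives 0/24 = 0, matching the row-orthogonality relation <chi_2, chi_1> = [chi_2 = chi_1].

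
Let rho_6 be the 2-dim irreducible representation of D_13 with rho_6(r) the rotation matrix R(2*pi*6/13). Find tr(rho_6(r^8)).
chi_{rho_6}(r^8) = 2*cos(2*pi*6*8/13) = -2*cos(5*pi/13)

Derivation: rho_6(r^8) is rotation by angle 2*pi*6*8/13, whose trace is 2*cos(2*pi*6*8/13) = -2*cos(5*pi/13).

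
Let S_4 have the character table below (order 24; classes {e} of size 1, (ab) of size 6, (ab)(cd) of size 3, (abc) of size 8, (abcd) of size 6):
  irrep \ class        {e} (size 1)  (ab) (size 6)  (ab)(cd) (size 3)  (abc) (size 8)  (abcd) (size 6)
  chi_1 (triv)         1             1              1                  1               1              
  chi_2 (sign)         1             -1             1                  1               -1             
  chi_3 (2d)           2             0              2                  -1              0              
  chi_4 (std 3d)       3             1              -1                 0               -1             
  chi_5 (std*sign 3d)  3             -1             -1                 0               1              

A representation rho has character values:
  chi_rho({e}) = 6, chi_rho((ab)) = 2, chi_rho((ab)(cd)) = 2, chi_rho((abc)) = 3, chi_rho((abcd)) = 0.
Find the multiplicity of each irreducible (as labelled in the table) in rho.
Multiplicities: chi_1: 2, chi_2: 1, chi_3: 0, chi_4: 1, chi_5: 0.

Derivation: Use <chi_rho, chi> = (1/|G|) sum_C |C| * chi_rho(C) * conj(chi(C)) with |G| = 24 for each irreducible chi in the table:
  <chi_rho, chi_1> = (1/24)[1*(6)*conj(1) + 6*(2)*conj(1) + 3*(2)*conj(1) + 8*(3)*conj(1) + 6*(0)*conj(1)]
      = (1/24)[(6) + (12) + (6) + (24) + (0)] = 48/24 = 2
  <chi_rho, chi_2> = (1/24)[1*(6)*conj(1) + 6*(2)*conj(-1) + 3*(2)*conj(1) + 8*(3)*conj(1) + 6*(0)*conj(-1)]
      = (1/24)[(6) + (-12) + (6) + (24) + (0)] = 24/24 = 1
  <chi_rho, chi_3> = (1/24)[1*(6)*conj(2) + 6*(2)*conj(0) + 3*(2)*conj(2) + 8*(3)*conj(-1) + 6*(0)*conj(0)]
      = (1/24)[(12) + (0) + (12) + (-24) + (0)] = 0/24 = 0
  <chi_rho, chi_4> = (1/24)[1*(6)*conj(3) + 6*(2)*conj(1) + 3*(2)*conj(-1) + 8*(3)*conj(0) + 6*(0)*conj(-1)]
      = (1/24)[(18) + (12) + (-6) + (0) + (0)] = 24/24 = 1
  <chi_rho, chi_5> = (1/24)[1*(6)*conj(3) + 6*(2)*conj(-1) + 3*(2)*conj(-1) + 8*(3)*conj(0) + 6*(0)*conj(1)]
      = (1/24)[(18) + (-12) + (-6) + (0) + (0)] = 0/24 = 0
Dimension check: dim(rho) = sum (mult * dim) = 2*1 + 1*1 + 0*2 + 1*3 + 0*3 = 6 = chi_rho(e) = 6.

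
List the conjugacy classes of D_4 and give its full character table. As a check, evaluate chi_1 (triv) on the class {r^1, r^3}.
Conjugacy classes: {e} of size 1, {r^2} of size 1, {r^1, r^3} of size 2, {s, sr^2, ...} of size 2, {sr, sr^3, ...} of size 2.
Character table:
  irrep \ class              {e} (size 1)  {r^2} (size 1)  {r^1, r^3} (size 2)  {s, sr^2, ...} (size 2)  {sr, sr^3, ...} (size 2)
  chi_1 (triv)               1             1               1                    1                        1                       
  chi_2 (sign: r->1, s->-1)  1             1               1                    -1                       -1                      
  chi_3 (r->-1, s->1)        1             1               -1                   1                        -1                      
  chi_4 (r->-1, s->-1)       1             1               -1                   -1                       1                       
  chi_5 (2d, j=1)            2             -2              0                    0                        0                       

Spot check: chi_1 (triv) on {r^1, r^3} = 1.

Justification: D_4 has order 2*4 = 8 with 5 conjugacy classes, hence 5 irreducibles. Sum of squared dims 1 + 1 + 1 + 1 + 4 = 8 = |G|. Linear characters come from the abelianisation; the 2-dimensional irreps have character r^k -> 2*cos(2*pi*j*k/4), reflections -> 0.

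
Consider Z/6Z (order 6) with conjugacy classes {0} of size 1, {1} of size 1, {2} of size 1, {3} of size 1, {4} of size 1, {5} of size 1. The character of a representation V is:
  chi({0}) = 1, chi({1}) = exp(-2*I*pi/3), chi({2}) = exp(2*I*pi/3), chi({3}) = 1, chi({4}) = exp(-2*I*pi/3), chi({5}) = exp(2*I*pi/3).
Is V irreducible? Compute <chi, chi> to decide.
Irreducible: <chi, chi> = 1.

Reasoning: <chi, chi> = (1/|G|) sum_C |C| * |chi(C)|^2 = (1/6)[1*|1|^2 + 1*|exp(-2*I*pi/3)|^2 + 1*|exp(2*I*pi/3)|^2 + 1*|1|^2 + 1*|exp(-2*I*pi/3)|^2 + 1*|exp(2*I*pi/3)|^2]
  = (1/6)[(1) + (1) + (1) + (1) + (1) + (1)] = 6/6 = 1.
(Exp terms are combined using exp(i*s)*conj(exp(i*t)) = exp(i*(s-t)), and sums of them are collapsed using the identity that for every m > 1 the m distinct m-th roots of unity sum to 0, e.g. 1 + exp(2*I*pi/3) + exp(-2*I*pi/3) = 0.)
A character is irreducible iff <chi, chi> = 1, so this representation is irreducible.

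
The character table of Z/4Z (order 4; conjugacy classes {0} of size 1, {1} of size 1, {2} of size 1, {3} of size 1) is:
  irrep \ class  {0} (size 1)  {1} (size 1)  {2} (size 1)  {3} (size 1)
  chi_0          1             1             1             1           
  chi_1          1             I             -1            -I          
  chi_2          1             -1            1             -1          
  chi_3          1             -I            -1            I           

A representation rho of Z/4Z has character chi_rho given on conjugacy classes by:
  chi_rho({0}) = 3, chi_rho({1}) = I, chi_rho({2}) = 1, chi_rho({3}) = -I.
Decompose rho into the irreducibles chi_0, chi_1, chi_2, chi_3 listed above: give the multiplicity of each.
Multiplicities: chi_0: 1, chi_1: 1, chi_2: 1, chi_3: 0.

Reasoning: Use <chi_rho, chi> = (1/|G|) sum_C |C| * chi_rho(C) * conj(chi(C)) with |G| = 4 for each irreducible chi in the table:
  <chi_rho, chi_0> = (1/4)[1*(3)*conj(1) + 1*(I)*conj(1) + 1*(1)*conj(1) + 1*(-I)*conj(1)]
      = (1/4)[(3) + (I) + (1) + (-I)] = 4/4 = 1
  <chi_rho, chi_1> = (1/4)[1*(3)*conj(1) + 1*(I)*conj(I) + 1*(1)*conj(-1) + 1*(-I)*conj(-I)]
      = (1/4)[(3) + (1) + (-1) + (1)] = 4/4 = 1
  <chi_rho, chi_2> = (1/4)[1*(3)*conj(1) + 1*(I)*conj(-1) + 1*(1)*conj(1) + 1*(-I)*conj(-1)]
      = (1/4)[(3) + (-I) + (1) + (I)] = 4/4 = 1
  <chi_rho, chi_3> = (1/4)[1*(3)*conj(1) + 1*(I)*conj(-I) + 1*(1)*conj(-1) + 1*(-I)*conj(I)]
      = (1/4)[(3) + (-1) + (-1) + (-1)] = 0/4 = 0
(Exp terms are combined using exp(i*s)*conj(exp(i*t)) = exp(i*(s-t)), and sums of them are collapsed using the identity that for every m > 1 the m distinct m-th roots of unity sum to 0, e.g. 1 + exp(2*I*pi/3) + exp(-2*I*pi/3) = 0.)
Dimension check: dim(rho) = sum (mult * dim) = 1*1 + 1*1 + 1*1 + 0*1 = 3 = chi_rho(e) = 3.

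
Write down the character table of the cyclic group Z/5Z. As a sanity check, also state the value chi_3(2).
Character table of Z/5Z (irreps indexed chi_0,...,chi_4 with chi_k(m) = zeta_5^(k*m), zeta_5 = exp(2*pi*i/5)):
  irrep \ class  {0} (size 1)  {1} (size 1)    {2} (size 1)    {3} (size 1)    {4} (size 1)  
  chi_0          1             1               1               1               1             
  chi_1          1             exp(2*I*pi/5)   exp(4*I*pi/5)   exp(-4*I*pi/5)  exp(-2*I*pi/5)
  chi_2          1             exp(4*I*pi/5)   exp(-2*I*pi/5)  exp(2*I*pi/5)   exp(-4*I*pi/5)
  chi_3          1             exp(-4*I*pi/5)  exp(2*I*pi/5)   exp(-2*I*pi/5)  exp(4*I*pi/5) 
  chi_4          1             exp(-2*I*pi/5)  exp(-4*I*pi/5)  exp(4*I*pi/5)   exp(2*I*pi/5) 

Spot check: chi_3(2) = zeta_5^(3*2) = zeta_5^6 = exp(2*I*pi/5).

Proof sketch: Z/5Z is abelian, so all 5 irreducible complex representations are 1-dimensional. They are given by chi_k(m) = zeta_5^(k*m) for k = 0,...,4. Row orthogonality: sum_m chi_k(m) conj(chi_l(m)) = 5 * [k = l].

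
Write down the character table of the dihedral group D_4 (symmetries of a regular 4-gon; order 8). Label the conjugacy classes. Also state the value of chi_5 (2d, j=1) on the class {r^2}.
Conjugacy classes: {e} of size 1, {r^2} of size 1, {r^1, r^3} of size 2, {s, sr^2, ...} of size 2, {sr, sr^3, ...} of size 2.
Character table:
  irrep \ class              {e} (size 1)  {r^2} (size 1)  {r^1, r^3} (size 2)  {s, sr^2, ...} (size 2)  {sr, sr^3, ...} (size 2)
  chi_1 (triv)               1             1               1                    1                        1                       
  chi_2 (sign: r->1, s->-1)  1             1               1                    -1                       -1                      
  chi_3 (r->-1, s->1)        1             1               -1                   1                        -1                      
  chi_4 (r->-1, s->-1)       1             1               -1                   -1                       1                       
  chi_5 (2d, j=1)            2             -2              0                    0                        0                       

Spot check: chi_5 (2d, j=1) on {r^2} = -2.

Details: D_4 has order 2*4 = 8 with 5 conjugacy classes, hence 5 irreducibles. Sum of squared dims 1 + 1 + 1 + 1 + 4 = 8 = |G|. Linear characters come from the abelianisation; the 2-dimensional irreps have character r^k -> 2*cos(2*pi*j*k/4), reflections -> 0.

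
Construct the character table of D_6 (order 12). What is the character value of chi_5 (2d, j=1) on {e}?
Conjugacy classes: {e} of size 1, {r^3} of size 1, {r^1, r^5} of size 2, {r^2, r^4} of size 2, {s, sr^2, ...} of size 3, {sr, sr^3, ...} of size 3.
Character table:
  irrep \ class              {e} (size 1)  {r^3} (size 1)  {r^1, r^5} (size 2)  {r^2, r^4} (size 2)  {s, sr^2, ...} (size 3)  {sr, sr^3, ...} (size 3)
  chi_1 (triv)               1             1               1                    1                    1                        1                       
  chi_2 (sign: r->1, s->-1)  1             1               1                    1                    -1                       -1                      
  chi_3 (r->-1, s->1)        1             -1              -1                   1                    1                        -1                      
  chi_4 (r->-1, s->-1)       1             -1              -1                   1                    -1                       1                       
  chi_5 (2d, j=1)            2             -2              1                    -1                   0                        0                       
  chi_6 (2d, j=2)            2             2               -1                   -1                   0                        0                       

Spot check: chi_5 (2d, j=1) on {e} = 2.

Why: D_6 has order 2*6 = 12 with 6 conjugacy classes, hence 6 irreducibles. Sum of squared dims 1 + 1 + 1 + 1 + 4 + 4 = 12 = |G|. Linear characters come from the abelianisation; the 2-dimensional irreps have character r^k -> 2*cos(2*pi*j*k/6), reflections -> 0.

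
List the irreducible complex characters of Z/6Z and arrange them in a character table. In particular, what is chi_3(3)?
Character table of Z/6Z (irreps indexed chi_0,...,chi_5 with chi_k(m) = zeta_6^(k*m), zeta_6 = exp(2*pi*i/6)):
  irrep \ class  {0} (size 1)  {1} (size 1)    {2} (size 1)    {3} (size 1)  {4} (size 1)    {5} (size 1)  
  chi_0          1             1               1               1             1               1             
  chi_1          1             exp(I*pi/3)     exp(2*I*pi/3)   -1            exp(-2*I*pi/3)  exp(-I*pi/3)  
  chi_2          1             exp(2*I*pi/3)   exp(-2*I*pi/3)  1             exp(2*I*pi/3)   exp(-2*I*pi/3)
  chi_3          1             -1              1               -1            1               -1            
  chi_4          1             exp(-2*I*pi/3)  exp(2*I*pi/3)   1             exp(-2*I*pi/3)  exp(2*I*pi/3) 
  chi_5          1             exp(-I*pi/3)    exp(-2*I*pi/3)  -1            exp(2*I*pi/3)   exp(I*pi/3)   

Spot check: chi_3(3) = zeta_6^(3*3) = zeta_6^9 = -1.

Z/6Z is abelian, so all 6 irreducible complex representations are 1-dimensional. They are given by chi_k(m) = zeta_6^(k*m) for k = 0,...,5. Row orthogonality: sum_m chi_k(m) conj(chi_l(m)) = 6 * [k = l].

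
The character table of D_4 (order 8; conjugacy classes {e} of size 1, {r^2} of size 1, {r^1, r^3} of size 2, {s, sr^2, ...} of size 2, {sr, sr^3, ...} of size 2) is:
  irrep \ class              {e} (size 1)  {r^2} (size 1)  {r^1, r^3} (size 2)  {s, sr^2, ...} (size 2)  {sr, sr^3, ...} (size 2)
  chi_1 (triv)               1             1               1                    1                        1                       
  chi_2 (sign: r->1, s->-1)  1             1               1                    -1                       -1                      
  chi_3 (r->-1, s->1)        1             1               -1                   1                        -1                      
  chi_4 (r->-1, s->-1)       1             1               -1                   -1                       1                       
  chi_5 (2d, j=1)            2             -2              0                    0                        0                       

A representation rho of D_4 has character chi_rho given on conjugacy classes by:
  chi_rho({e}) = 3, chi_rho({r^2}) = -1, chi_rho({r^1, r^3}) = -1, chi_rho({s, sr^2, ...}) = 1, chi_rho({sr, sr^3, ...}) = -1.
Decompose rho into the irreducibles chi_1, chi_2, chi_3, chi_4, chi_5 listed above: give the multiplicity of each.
Multiplicities: chi_1: 0, chi_2: 0, chi_3: 1, chi_4: 0, chi_5: 1.

Solution. Use <chi_rho, chi> = (1/|G|) sum_C |C| * chi_rho(C) * conj(chi(C)) with |G| = 8 for each irreducible chi in the table:
  <chi_rho, chi_1> = (1/8)[1*(3)*conj(1) + 1*(-1)*conj(1) + 2*(-1)*conj(1) + 2*(1)*conj(1) + 2*(-1)*conj(1)]
      = (1/8)[(3) + (-1) + (-2) + (2) + (-2)] = 0/8 = 0
  <chi_rho, chi_2> = (1/8)[1*(3)*conj(1) + 1*(-1)*conj(1) + 2*(-1)*conj(1) + 2*(1)*conj(-1) + 2*(-1)*conj(-1)]
      = (1/8)[(3) + (-1) + (-2) + (-2) + (2)] = 0/8 = 0
  <chi_rho, chi_3> = (1/8)[1*(3)*conj(1) + 1*(-1)*conj(1) + 2*(-1)*conj(-1) + 2*(1)*conj(1) + 2*(-1)*conj(-1)]
      = (1/8)[(3) + (-1) + (2) + (2) + (2)] = 8/8 = 1
  <chi_rho, chi_4> = (1/8)[1*(3)*conj(1) + 1*(-1)*conj(1) + 2*(-1)*conj(-1) + 2*(1)*conj(-1) + 2*(-1)*conj(1)]
      = (1/8)[(3) + (-1) + (2) + (-2) + (-2)] = 0/8 = 0
  <chi_rho, chi_5> = (1/8)[1*(3)*conj(2) + 1*(-1)*conj(-2) + 2*(-1)*conj(0) + 2*(1)*conj(0) + 2*(-1)*conj(0)]
      = (1/8)[(6) + (2) + (0) + (0) + (0)] = 8/8 = 1
Dimension check: dim(rho) = sum (mult * dim) = 0*1 + 0*1 + 1*1 + 0*1 + 1*2 = 3 = chi_rho(e) = 3.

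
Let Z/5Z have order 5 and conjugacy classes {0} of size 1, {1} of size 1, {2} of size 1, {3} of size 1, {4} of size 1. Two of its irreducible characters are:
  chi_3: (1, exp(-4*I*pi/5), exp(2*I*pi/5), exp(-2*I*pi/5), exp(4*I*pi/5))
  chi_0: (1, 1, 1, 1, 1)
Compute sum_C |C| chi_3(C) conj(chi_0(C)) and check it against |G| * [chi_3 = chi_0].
Sum = 0; so <chi_3, chi_0> = 0 (distinct irreducibles are orthogonal).

Why: Compute term by term over conjugacy classes (|C| * chi_3(C) * conj(chi_0(C))):
  1*(1)*conj(1) + 1*(exp(-4*I*pi/5))*conj(1) + 1*(exp(2*I*pi/5))*conj(1) + 1*(exp(-2*I*pi/5))*conj(1) + 1*(exp(4*I*pi/5))*conj(1)
  = (1) + (exp(-4*I*pi/5)) + (exp(2*I*pi/5)) + (exp(-2*I*pi/5)) + (exp(4*I*pi/5))
  = 0.
(Exp terms are combined using exp(i*s)*conj(exp(i*t)) = exp(i*(s-t)), and sums of them are collapsed using the identity that for every m > 1 the m distinct m-th roots of unity sum to 0, e.g. 1 + exp(2*I*pi/3) + exp(-2*I*pi/3) = 0.)
Dividing by |G| = 5 gives 0/5 = 0, matching the row-orthogonality relation <chi_3, chi_0> = [chi_3 = chi_0].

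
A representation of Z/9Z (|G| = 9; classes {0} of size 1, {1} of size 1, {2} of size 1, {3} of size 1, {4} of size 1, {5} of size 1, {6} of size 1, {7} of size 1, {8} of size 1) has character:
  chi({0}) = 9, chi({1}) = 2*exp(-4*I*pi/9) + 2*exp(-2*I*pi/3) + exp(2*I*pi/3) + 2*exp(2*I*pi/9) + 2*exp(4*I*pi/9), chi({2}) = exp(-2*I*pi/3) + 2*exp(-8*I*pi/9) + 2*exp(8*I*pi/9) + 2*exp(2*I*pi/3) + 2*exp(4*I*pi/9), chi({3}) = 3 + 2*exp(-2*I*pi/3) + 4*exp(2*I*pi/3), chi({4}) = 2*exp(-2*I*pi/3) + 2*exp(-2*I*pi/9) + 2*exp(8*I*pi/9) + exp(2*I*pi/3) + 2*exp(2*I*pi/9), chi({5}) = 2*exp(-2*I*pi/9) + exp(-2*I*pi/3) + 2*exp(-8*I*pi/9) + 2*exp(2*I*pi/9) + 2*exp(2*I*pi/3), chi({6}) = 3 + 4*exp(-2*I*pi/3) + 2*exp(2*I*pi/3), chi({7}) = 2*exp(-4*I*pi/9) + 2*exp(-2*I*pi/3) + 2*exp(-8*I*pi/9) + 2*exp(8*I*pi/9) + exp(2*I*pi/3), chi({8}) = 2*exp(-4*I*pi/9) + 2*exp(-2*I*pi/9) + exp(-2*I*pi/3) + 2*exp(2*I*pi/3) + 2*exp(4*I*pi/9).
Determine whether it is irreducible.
Not irreducible (reducible): <chi, chi> = 17 > 1.

Derivation: <chi, chi> = (1/|G|) sum_C |C| * |chi(C)|^2 = (1/9)[1*|9|^2 + 1*|2*exp(-4*I*pi/9) + 2*exp(-2*I*pi/3) + exp(2*I*pi/3) + 2*exp(2*I*pi/9) + 2*exp(4*I*pi/9)|^2 + 1*|exp(-2*I*pi/3) + 2*exp(-8*I*pi/9) + 2*exp(8*I*pi/9) + 2*exp(2*I*pi/3) + 2*exp(4*I*pi/9)|^2 + 1*|3 + 2*exp(-2*I*pi/3) + 4*exp(2*I*pi/3)|^2 + 1*|2*exp(-2*I*pi/3) + 2*exp(-2*I*pi/9) + 2*exp(8*I*pi/9) + exp(2*I*pi/3) + 2*exp(2*I*pi/9)|^2 + 1*|2*exp(-2*I*pi/9) + exp(-2*I*pi/3) + 2*exp(-8*I*pi/9) + 2*exp(2*I*pi/9) + 2*exp(2*I*pi/3)|^2 + 1*|3 + 4*exp(-2*I*pi/3) + 2*exp(2*I*pi/3)|^2 + 1*|2*exp(-4*I*pi/9) + 2*exp(-2*I*pi/3) + 2*exp(-8*I*pi/9) + 2*exp(8*I*pi/9) + exp(2*I*pi/3)|^2 + 1*|2*exp(-4*I*pi/9) + 2*exp(-2*I*pi/9) + exp(-2*I*pi/3) + 2*exp(2*I*pi/3) + 2*exp(4*I*pi/9)|^2]
  = (1/9)[(81) + (17 + 10*exp(-2*I*pi/9) + 6*exp(-2*I*pi/3) + 14*exp(-8*I*pi/9) + 2*exp(-4*I*pi/9) + 2*exp(4*I*pi/9) + 14*exp(8*I*pi/9) + 6*exp(2*I*pi/3) + 10*exp(2*I*pi/9)) + (17 + 10*exp(-4*I*pi/9) + 14*exp(-2*I*pi/9) + 6*exp(-2*I*pi/3) + 2*exp(-8*I*pi/9) + 2*exp(8*I*pi/9) + 6*exp(2*I*pi/3) + 14*exp(2*I*pi/9) + 10*exp(4*I*pi/9)) + (3) + (17 + 14*exp(-4*I*pi/9) + 6*exp(-2*I*pi/3) + 10*exp(-8*I*pi/9) + 2*exp(-2*I*pi/9) + 2*exp(2*I*pi/9) + 10*exp(8*I*pi/9) + 6*exp(2*I*pi/3) + 14*exp(4*I*pi/9)) + (17 + 14*exp(-4*I*pi/9) + 6*exp(-2*I*pi/3) + 10*exp(-8*I*pi/9) + 2*exp(-2*I*pi/9) + 2*exp(2*I*pi/9) + 10*exp(8*I*pi/9) + 6*exp(2*I*pi/3) + 14*exp(4*I*pi/9)) + (3) + (17 + 10*exp(-4*I*pi/9) + 14*exp(-2*I*pi/9) + 6*exp(-2*I*pi/3) + 2*exp(-8*I*pi/9) + 2*exp(8*I*pi/9) + 6*exp(2*I*pi/3) + 14*exp(2*I*pi/9) + 10*exp(4*I*pi/9)) + (17 + 10*exp(-2*I*pi/9) + 6*exp(-2*I*pi/3) + 14*exp(-8*I*pi/9) + 2*exp(-4*I*pi/9) + 2*exp(4*I*pi/9) + 14*exp(8*I*pi/9) + 6*exp(2*I*pi/3) + 10*exp(2*I*pi/9))] = 153/9 = 17.
(Exp terms are combined using exp(i*s)*conj(exp(i*t)) = exp(i*(s-t)), and sums of them are collapsed using the identity that for every m > 1 the m distinct m-th roots of unity sum to 0, e.g. 1 + exp(2*I*pi/3) + exp(-2*I*pi/3) = 0.)
A character is irreducible iff <chi, chi> = 1, so this representation is reducible.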